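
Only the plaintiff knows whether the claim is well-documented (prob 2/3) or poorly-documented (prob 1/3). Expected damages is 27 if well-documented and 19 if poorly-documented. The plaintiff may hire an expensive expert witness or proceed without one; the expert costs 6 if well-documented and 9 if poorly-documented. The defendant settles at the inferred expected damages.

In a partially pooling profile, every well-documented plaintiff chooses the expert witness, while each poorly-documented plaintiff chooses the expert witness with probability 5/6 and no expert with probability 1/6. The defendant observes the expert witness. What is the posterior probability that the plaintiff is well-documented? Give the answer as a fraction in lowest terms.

P(the expert witness) = (2/3)·1 + (1/3)·(5/6) = 17/18.
By Bayes' rule, P(well-documented | the expert witness) = (2/3) / (17/18) = 12/17.

12/17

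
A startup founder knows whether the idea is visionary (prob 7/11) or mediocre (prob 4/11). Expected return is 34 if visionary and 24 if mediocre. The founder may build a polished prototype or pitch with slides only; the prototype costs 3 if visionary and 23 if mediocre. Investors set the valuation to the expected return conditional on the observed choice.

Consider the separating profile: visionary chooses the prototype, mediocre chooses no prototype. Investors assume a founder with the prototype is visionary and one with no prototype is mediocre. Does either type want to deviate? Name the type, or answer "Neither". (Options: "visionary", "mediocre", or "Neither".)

Neither

The prototype pays 34; no prototype pays 24.
visionary: assigned the prototype, nets 34 − 3 = 31; deviating to no prototype nets 24.
mediocre: assigned no prototype, nets 24; deviating to the prototype nets 34 − 23 = 11.
Both types strictly prefer their assigned action; no profitable deviation.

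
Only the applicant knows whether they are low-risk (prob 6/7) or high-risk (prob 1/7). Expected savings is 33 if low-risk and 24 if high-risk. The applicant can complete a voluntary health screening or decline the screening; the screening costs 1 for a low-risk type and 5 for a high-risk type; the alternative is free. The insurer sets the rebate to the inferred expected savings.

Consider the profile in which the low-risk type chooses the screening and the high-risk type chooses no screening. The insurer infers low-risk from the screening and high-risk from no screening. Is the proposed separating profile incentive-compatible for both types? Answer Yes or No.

No

Under these beliefs, the screening earns rebate 33 and no screening earns rebate 24.
low-risk: the screening nets 33 − 1 = 32; no screening nets 24. low-risk prefers the screening.
high-risk: the screening nets 33 − 5 = 28; no screening nets 24. high-risk would deviate to the screening.
high-risk has a profitable deviation, so the profile is not an equilibrium.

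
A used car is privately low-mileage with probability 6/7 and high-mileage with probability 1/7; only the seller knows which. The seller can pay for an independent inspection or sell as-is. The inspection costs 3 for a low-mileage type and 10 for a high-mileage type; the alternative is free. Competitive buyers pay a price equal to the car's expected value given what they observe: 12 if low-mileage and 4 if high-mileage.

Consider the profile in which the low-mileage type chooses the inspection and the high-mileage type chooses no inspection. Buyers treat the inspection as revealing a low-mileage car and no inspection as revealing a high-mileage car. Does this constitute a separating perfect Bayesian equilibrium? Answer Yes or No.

Under these beliefs, the inspection earns price 12 and no inspection earns price 4.
low-mileage: the inspection nets 12 − 3 = 9; no inspection nets 4. low-mileage prefers the inspection.
high-mileage: the inspection nets 12 − 10 = 2; no inspection nets 4. high-mileage prefers no inspection.
Neither type deviates, so the separating profile is an equilibrium.

Yes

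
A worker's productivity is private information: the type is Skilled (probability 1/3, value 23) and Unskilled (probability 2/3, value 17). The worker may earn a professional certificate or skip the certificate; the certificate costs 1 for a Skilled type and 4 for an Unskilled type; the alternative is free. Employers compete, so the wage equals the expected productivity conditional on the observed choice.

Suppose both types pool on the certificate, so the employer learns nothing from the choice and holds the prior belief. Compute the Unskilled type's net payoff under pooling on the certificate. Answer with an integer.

Pooled wage = 1/3·23 + 2/3·17 = 19.
Unskilled pays cost 4 for the certificate, so net payoff = 19 − 4 = 15.

15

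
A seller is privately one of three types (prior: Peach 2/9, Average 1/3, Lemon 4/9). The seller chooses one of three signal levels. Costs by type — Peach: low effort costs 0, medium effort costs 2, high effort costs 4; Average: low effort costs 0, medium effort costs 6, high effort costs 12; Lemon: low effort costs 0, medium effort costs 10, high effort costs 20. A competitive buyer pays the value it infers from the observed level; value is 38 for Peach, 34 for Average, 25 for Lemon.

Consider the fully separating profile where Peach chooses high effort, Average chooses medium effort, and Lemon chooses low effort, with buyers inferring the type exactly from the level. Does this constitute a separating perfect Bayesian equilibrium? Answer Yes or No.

Yes

Separating prices: high effort → 38, medium effort → 34, low effort → 25.
Peach (assigned high effort): low effort: 25 − 0 = 25; medium effort: 34 − 2 = 32; high effort: 38 − 4 = 34. Peach stays.
Average (assigned medium effort): low effort: 25 − 0 = 25; medium effort: 34 − 6 = 28; high effort: 38 − 12 = 26. Average stays.
Lemon (assigned low effort): low effort: 25 − 0 = 25; medium effort: 34 − 10 = 24; high effort: 38 − 20 = 18. Lemon stays.
Every type prefers its assigned level; separation holds.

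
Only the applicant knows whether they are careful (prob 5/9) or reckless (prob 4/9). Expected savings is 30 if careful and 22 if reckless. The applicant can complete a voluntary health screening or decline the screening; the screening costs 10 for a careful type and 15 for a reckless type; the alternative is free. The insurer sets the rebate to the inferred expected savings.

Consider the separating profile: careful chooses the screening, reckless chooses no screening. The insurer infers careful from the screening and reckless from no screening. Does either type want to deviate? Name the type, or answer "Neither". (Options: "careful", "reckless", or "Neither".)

careful

The screening pays 30; no screening pays 22.
careful: assigned the screening, nets 30 − 10 = 20; deviating to no screening nets 22.
reckless: assigned no screening, nets 22; deviating to the screening nets 30 − 15 = 15.
The careful type gains 2 by deviating.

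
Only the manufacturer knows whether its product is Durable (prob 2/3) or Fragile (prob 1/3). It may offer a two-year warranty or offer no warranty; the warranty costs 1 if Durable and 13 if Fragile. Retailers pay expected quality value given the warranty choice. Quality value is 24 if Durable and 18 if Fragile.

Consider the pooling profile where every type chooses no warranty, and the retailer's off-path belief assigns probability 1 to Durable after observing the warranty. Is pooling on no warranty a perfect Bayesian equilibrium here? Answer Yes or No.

No

On path, the retailer holds the prior and pays 2/3·24 + 1/3·18 = 22. Off path (the warranty), believing Durable, it pays 24.
Durable: no warranty nets 22; the warranty nets 24 − 1 = 23. Durable would deviate.
Fragile: no warranty nets 22; the warranty nets 24 − 13 = 11. Fragile stays.
A type deviates, so pooling fails.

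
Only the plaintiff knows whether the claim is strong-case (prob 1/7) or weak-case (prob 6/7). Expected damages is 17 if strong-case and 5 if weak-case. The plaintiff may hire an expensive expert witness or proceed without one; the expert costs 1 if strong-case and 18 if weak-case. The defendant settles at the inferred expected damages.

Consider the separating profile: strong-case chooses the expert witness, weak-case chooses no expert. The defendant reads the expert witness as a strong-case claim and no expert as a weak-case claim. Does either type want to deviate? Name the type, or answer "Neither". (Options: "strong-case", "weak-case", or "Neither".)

The expert witness pays 17; no expert pays 5.
strong-case: assigned the expert witness, nets 17 − 1 = 16; deviating to no expert nets 5.
weak-case: assigned no expert, nets 5; deviating to the expert witness nets 17 − 18 = -1.
Both types strictly prefer their assigned action; no profitable deviation.

Neither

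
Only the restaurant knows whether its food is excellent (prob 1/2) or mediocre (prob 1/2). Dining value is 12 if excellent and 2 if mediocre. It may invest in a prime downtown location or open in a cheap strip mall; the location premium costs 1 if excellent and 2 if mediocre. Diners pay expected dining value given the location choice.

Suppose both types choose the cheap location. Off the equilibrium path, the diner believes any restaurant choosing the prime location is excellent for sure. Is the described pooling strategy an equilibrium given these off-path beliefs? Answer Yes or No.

On path, the diner holds the prior and pays 1/2·12 + 1/2·2 = 7. Off path (the prime location), believing excellent, it pays 12.
excellent: the cheap location nets 7; the prime location nets 12 − 1 = 11. excellent would deviate.
mediocre: the cheap location nets 7; the prime location nets 12 − 2 = 10. mediocre would deviate.
A type deviates, so pooling fails.

No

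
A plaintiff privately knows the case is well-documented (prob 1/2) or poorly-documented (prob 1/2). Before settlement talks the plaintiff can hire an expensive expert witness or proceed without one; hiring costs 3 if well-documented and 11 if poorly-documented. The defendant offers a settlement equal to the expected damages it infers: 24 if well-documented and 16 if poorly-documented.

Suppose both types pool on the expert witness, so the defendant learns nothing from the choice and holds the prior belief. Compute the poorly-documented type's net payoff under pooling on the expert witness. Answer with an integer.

Pooled settlement = 1/2·24 + 1/2·16 = 20.
poorly-documented pays cost 11 for the expert witness, so net payoff = 20 − 11 = 9.

9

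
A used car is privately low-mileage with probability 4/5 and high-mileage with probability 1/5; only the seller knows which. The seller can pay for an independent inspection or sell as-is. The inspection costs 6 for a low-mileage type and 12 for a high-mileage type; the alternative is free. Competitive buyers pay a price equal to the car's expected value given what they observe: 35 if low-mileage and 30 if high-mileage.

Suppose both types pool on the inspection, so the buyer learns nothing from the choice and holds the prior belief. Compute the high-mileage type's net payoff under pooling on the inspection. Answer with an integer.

Pooled price = 4/5·35 + 1/5·30 = 34.
high-mileage pays cost 12 for the inspection, so net payoff = 34 − 12 = 22.

22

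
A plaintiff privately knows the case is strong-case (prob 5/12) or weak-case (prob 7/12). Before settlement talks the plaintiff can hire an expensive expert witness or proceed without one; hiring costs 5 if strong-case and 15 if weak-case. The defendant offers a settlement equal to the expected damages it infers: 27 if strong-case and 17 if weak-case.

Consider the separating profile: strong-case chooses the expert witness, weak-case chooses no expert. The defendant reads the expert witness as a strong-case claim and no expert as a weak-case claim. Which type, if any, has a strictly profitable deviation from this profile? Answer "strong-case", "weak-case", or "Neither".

The expert witness pays 27; no expert pays 17.
strong-case: assigned the expert witness, nets 27 − 5 = 22; deviating to no expert nets 17.
weak-case: assigned no expert, nets 17; deviating to the expert witness nets 27 − 15 = 12.
Both types strictly prefer their assigned action; no profitable deviation.

Neither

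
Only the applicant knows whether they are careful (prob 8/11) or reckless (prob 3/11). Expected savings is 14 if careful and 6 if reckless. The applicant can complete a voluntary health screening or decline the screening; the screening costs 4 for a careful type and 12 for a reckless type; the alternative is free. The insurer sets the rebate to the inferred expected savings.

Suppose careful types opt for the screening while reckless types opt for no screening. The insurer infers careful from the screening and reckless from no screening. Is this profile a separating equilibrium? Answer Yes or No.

Yes

Under these beliefs, the screening earns rebate 14 and no screening earns rebate 6.
careful: the screening nets 14 − 4 = 10; no screening nets 6. careful prefers the screening.
reckless: the screening nets 14 − 12 = 2; no screening nets 6. reckless prefers no screening.
Neither type deviates, so the separating profile is an equilibrium.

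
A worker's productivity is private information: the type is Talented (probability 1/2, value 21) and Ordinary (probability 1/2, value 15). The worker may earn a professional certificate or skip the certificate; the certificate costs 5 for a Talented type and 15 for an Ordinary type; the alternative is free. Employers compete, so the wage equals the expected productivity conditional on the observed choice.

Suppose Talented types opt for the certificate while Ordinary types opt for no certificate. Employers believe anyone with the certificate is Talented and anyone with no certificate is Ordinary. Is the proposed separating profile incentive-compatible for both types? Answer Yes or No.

Under these beliefs, the certificate earns wage 21 and no certificate earns wage 15.
Talented: the certificate nets 21 − 5 = 16; no certificate nets 15. Talented prefers the certificate.
Ordinary: the certificate nets 21 − 15 = 6; no certificate nets 15. Ordinary prefers no certificate.
Neither type deviates, so the separating profile is an equilibrium.

Yes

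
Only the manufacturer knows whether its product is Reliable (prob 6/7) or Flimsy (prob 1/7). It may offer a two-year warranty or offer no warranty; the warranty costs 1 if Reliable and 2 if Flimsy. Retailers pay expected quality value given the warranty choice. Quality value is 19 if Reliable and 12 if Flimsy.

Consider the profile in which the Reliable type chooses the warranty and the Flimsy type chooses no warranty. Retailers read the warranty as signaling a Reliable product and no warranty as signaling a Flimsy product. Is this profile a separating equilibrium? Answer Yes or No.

Under these beliefs, the warranty earns price 19 and no warranty earns price 12.
Reliable: the warranty nets 19 − 1 = 18; no warranty nets 12. Reliable prefers the warranty.
Flimsy: the warranty nets 19 − 2 = 17; no warranty nets 12. Flimsy would deviate to the warranty.
Flimsy has a profitable deviation, so the profile is not an equilibrium.

No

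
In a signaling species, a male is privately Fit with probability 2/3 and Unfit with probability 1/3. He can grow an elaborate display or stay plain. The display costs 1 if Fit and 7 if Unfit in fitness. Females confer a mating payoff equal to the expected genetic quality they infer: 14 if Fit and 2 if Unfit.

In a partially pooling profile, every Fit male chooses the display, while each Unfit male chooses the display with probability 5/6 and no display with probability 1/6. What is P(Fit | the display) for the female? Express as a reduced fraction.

P(the display) = (2/3)·1 + (1/3)·(5/6) = 17/18.
By Bayes' rule, P(Fit | the display) = (2/3) / (17/18) = 12/17.

12/17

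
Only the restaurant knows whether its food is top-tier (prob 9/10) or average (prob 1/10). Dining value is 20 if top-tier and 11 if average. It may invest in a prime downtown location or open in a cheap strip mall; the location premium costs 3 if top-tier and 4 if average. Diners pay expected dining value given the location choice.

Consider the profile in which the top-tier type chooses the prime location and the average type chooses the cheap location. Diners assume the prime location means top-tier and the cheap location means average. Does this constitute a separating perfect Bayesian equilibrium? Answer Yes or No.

Under these beliefs, the prime location earns price premium 20 and the cheap location earns price premium 11.
top-tier: the prime location nets 20 − 3 = 17; the cheap location nets 11. top-tier prefers the prime location.
average: the prime location nets 20 − 4 = 16; the cheap location nets 11. average would deviate to the prime location.
average has a profitable deviation, so the profile is not an equilibrium.

No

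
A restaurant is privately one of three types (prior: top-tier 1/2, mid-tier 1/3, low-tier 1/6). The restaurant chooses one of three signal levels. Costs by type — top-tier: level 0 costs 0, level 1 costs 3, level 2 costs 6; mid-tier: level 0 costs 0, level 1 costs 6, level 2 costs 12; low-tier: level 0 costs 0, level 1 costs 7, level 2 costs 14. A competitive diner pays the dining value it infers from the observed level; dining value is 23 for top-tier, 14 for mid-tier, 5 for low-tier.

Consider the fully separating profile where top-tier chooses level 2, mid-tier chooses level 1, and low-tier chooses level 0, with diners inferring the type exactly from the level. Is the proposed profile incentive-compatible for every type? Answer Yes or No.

No

Separating price premiums: level 2 → 23, level 1 → 14, level 0 → 5.
top-tier (assigned level 2): level 0: 5 − 0 = 5; level 1: 14 − 3 = 11; level 2: 23 − 6 = 17. top-tier stays.
mid-tier (assigned level 1): level 0: 5 − 0 = 5; level 1: 14 − 6 = 8; level 2: 23 − 12 = 11. mid-tier prefers level 2.
low-tier (assigned level 0): level 0: 5 − 0 = 5; level 1: 14 − 7 = 7; level 2: 23 − 14 = 9. low-tier prefers level 2.
At least one type deviates; the separating profile fails.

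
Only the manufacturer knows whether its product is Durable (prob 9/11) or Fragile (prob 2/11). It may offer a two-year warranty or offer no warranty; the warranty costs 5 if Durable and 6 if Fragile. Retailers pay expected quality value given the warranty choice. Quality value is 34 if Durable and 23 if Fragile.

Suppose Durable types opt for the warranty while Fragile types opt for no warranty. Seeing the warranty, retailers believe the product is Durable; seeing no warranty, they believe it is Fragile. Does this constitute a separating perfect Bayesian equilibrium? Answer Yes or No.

No

Under these beliefs, the warranty earns price 34 and no warranty earns price 23.
Durable: the warranty nets 34 − 5 = 29; no warranty nets 23. Durable prefers the warranty.
Fragile: the warranty nets 34 − 6 = 28; no warranty nets 23. Fragile would deviate to the warranty.
Fragile has a profitable deviation, so the profile is not an equilibrium.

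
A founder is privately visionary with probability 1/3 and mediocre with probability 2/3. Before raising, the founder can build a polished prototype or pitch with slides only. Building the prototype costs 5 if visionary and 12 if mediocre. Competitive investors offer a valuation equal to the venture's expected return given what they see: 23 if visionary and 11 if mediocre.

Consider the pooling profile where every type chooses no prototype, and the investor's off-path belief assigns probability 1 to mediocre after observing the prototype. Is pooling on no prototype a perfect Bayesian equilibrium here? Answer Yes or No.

On path, the investor holds the prior and pays 1/3·23 + 2/3·11 = 15. Off path (the prototype), believing mediocre, it pays 11.
visionary: no prototype nets 15; the prototype nets 11 − 5 = 6. visionary stays.
mediocre: no prototype nets 15; the prototype nets 11 − 12 = -1. mediocre stays.
No type deviates, so pooling is sustained.

Yes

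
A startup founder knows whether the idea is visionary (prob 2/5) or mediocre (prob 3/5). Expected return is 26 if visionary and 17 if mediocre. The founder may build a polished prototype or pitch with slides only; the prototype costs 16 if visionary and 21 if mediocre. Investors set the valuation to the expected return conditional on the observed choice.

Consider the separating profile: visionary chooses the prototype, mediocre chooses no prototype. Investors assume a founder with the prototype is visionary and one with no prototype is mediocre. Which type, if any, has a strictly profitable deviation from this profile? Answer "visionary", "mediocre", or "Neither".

The prototype pays 26; no prototype pays 17.
visionary: assigned the prototype, nets 26 − 16 = 10; deviating to no prototype nets 17.
mediocre: assigned no prototype, nets 17; deviating to the prototype nets 26 − 21 = 5.
The visionary type gains 7 by deviating.

visionary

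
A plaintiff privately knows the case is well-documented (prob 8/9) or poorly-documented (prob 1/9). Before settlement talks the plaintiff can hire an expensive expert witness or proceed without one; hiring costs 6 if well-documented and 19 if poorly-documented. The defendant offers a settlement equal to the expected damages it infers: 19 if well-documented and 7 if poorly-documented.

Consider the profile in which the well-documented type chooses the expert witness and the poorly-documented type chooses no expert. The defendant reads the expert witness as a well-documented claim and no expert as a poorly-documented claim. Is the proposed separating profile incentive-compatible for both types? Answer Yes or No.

Under these beliefs, the expert witness earns settlement 19 and no expert earns settlement 7.
well-documented: the expert witness nets 19 − 6 = 13; no expert nets 7. well-documented prefers the expert witness.
poorly-documented: the expert witness nets 19 − 19 = 0; no expert nets 7. poorly-documented prefers no expert.
Neither type deviates, so the separating profile is an equilibrium.

Yes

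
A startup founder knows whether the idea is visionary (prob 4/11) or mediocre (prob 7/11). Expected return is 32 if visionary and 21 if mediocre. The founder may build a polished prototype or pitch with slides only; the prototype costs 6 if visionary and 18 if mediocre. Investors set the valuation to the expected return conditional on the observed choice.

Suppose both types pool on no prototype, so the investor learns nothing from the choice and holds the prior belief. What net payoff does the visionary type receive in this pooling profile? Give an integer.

Pooled valuation = 4/11·32 + 7/11·21 = 25.
visionary pays no cost for no prototype, so net payoff = 25.

25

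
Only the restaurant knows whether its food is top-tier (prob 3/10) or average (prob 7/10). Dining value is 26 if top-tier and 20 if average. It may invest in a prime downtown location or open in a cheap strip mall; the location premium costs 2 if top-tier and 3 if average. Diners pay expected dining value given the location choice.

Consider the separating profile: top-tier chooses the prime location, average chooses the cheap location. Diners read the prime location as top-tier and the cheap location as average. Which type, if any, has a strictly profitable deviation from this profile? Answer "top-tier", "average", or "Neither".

The prime location pays 26; the cheap location pays 20.
top-tier: assigned the prime location, nets 26 − 2 = 24; deviating to the cheap location nets 20.
average: assigned the cheap location, nets 20; deviating to the prime location nets 26 − 3 = 23.
The average type gains 3 by deviating.

average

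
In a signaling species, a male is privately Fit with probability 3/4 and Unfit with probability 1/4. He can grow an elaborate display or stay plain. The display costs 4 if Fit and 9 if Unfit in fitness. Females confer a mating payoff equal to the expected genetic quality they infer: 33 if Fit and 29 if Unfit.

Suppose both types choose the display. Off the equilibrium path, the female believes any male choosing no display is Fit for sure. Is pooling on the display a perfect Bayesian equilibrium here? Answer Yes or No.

No

On path, the female holds the prior and pays 3/4·33 + 1/4·29 = 32. Off path (no display), believing Fit, it pays 33.
Fit: the display nets 32 − 4 = 28; no display nets 33. Fit would deviate.
Unfit: the display nets 32 − 9 = 23; no display nets 33. Unfit would deviate.
A type deviates, so pooling fails.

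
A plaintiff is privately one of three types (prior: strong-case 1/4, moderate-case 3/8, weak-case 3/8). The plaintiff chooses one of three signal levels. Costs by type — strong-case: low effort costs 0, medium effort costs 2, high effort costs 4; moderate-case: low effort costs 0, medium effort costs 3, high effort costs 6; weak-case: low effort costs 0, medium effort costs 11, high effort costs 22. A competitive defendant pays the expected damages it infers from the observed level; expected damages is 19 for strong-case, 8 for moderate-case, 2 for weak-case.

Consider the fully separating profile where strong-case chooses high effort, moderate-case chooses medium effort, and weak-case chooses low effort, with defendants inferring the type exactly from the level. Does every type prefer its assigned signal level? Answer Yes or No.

No

Separating settlements: high effort → 19, medium effort → 8, low effort → 2.
strong-case (assigned high effort): low effort: 2 − 0 = 2; medium effort: 8 − 2 = 6; high effort: 19 − 4 = 15. strong-case stays.
moderate-case (assigned medium effort): low effort: 2 − 0 = 2; medium effort: 8 − 3 = 5; high effort: 19 − 6 = 13. moderate-case prefers high effort.
weak-case (assigned low effort): low effort: 2 − 0 = 2; medium effort: 8 − 11 = -3; high effort: 19 − 22 = -3. weak-case stays.
At least one type deviates; the separating profile fails.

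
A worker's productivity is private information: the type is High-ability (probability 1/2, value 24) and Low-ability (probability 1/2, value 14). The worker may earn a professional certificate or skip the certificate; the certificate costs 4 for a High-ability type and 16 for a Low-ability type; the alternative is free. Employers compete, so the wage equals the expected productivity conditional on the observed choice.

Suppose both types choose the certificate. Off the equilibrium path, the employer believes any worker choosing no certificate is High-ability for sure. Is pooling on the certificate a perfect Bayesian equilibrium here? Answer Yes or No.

No

On path, the employer holds the prior and pays 1/2·24 + 1/2·14 = 19. Off path (no certificate), believing High-ability, it pays 24.
High-ability: the certificate nets 19 − 4 = 15; no certificate nets 24. High-ability would deviate.
Low-ability: the certificate nets 19 − 16 = 3; no certificate nets 24. Low-ability would deviate.
A type deviates, so pooling fails.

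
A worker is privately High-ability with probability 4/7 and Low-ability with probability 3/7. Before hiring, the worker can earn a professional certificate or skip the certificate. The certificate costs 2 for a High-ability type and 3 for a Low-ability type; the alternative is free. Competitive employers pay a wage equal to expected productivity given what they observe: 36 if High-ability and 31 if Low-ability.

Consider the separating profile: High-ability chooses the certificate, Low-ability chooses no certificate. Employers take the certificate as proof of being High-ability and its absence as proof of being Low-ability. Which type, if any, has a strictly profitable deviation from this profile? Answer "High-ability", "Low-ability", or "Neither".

Low-ability

The certificate pays 36; no certificate pays 31.
High-ability: assigned the certificate, nets 36 − 2 = 34; deviating to no certificate nets 31.
Low-ability: assigned no certificate, nets 31; deviating to the certificate nets 36 − 3 = 33.
The Low-ability type gains 2 by deviating.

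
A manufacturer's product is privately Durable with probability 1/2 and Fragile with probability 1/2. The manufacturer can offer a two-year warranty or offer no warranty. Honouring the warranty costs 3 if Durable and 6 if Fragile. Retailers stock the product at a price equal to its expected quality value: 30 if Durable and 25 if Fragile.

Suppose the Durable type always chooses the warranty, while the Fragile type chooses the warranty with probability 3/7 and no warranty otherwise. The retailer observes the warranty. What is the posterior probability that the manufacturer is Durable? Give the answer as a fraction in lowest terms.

7/10

P(the warranty) = (1/2)·1 + (1/2)·(3/7) = 5/7.
By Bayes' rule, P(Durable | the warranty) = (1/2) / (5/7) = 7/10.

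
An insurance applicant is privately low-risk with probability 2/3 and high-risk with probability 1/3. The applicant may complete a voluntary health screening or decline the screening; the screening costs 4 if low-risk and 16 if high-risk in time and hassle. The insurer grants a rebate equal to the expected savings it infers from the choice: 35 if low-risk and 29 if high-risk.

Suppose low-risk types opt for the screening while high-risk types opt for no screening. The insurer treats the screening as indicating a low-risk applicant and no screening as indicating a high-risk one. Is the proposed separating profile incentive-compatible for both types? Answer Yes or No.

Under these beliefs, the screening earns rebate 35 and no screening earns rebate 29.
low-risk: the screening nets 35 − 4 = 31; no screening nets 29. low-risk prefers the screening.
high-risk: the screening nets 35 − 16 = 19; no screening nets 29. high-risk prefers no screening.
Neither type deviates, so the separating profile is an equilibrium.

Yes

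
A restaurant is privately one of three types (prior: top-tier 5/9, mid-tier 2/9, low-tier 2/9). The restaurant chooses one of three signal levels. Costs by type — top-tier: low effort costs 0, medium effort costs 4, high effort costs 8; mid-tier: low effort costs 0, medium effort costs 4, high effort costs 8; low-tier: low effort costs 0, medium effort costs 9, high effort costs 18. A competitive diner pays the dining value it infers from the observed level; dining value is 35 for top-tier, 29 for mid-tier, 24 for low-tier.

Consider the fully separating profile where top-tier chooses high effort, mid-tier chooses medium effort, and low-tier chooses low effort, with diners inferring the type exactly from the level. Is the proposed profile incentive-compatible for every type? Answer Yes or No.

No

Separating price premiums: high effort → 35, medium effort → 29, low effort → 24.
top-tier (assigned high effort): low effort: 24 − 0 = 24; medium effort: 29 − 4 = 25; high effort: 35 − 8 = 27. top-tier stays.
mid-tier (assigned medium effort): low effort: 24 − 0 = 24; medium effort: 29 − 4 = 25; high effort: 35 − 8 = 27. mid-tier prefers high effort.
low-tier (assigned low effort): low effort: 24 − 0 = 24; medium effort: 29 − 9 = 20; high effort: 35 − 18 = 17. low-tier stays.
At least one type deviates; the separating profile fails.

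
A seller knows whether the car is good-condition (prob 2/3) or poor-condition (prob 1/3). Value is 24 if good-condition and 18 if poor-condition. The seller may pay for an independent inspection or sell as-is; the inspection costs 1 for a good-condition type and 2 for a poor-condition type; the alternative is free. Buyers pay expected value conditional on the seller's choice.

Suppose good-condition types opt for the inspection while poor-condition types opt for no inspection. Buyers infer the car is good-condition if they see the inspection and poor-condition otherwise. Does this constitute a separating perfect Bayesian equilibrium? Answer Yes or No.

No

Under these beliefs, the inspection earns price 24 and no inspection earns price 18.
good-condition: the inspection nets 24 − 1 = 23; no inspection nets 18. good-condition prefers the inspection.
poor-condition: the inspection nets 24 − 2 = 22; no inspection nets 18. poor-condition would deviate to the inspection.
poor-condition has a profitable deviation, so the profile is not an equilibrium.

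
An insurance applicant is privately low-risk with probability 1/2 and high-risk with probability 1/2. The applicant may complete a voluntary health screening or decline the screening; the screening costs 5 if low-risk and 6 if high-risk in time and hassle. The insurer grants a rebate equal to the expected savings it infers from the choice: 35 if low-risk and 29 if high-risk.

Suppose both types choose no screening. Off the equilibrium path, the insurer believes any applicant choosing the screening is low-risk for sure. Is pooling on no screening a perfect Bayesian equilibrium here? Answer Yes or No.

On path, the insurer holds the prior and pays 1/2·35 + 1/2·29 = 32. Off path (the screening), believing low-risk, it pays 35.
low-risk: no screening nets 32; the screening nets 35 − 5 = 30. low-risk stays.
high-risk: no screening nets 32; the screening nets 35 − 6 = 29. high-risk stays.
No type deviates, so pooling is sustained.

Yes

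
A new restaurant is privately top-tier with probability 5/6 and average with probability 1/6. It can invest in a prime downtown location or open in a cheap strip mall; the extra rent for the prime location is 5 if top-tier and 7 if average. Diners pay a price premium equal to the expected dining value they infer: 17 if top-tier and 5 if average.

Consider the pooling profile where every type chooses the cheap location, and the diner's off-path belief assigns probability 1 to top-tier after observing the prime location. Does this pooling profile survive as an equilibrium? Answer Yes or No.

On path, the diner holds the prior and pays 5/6·17 + 1/6·5 = 15. Off path (the prime location), believing top-tier, it pays 17.
top-tier: the cheap location nets 15; the prime location nets 17 − 5 = 12. top-tier stays.
average: the cheap location nets 15; the prime location nets 17 − 7 = 10. average stays.
No type deviates, so pooling is sustained.

Yes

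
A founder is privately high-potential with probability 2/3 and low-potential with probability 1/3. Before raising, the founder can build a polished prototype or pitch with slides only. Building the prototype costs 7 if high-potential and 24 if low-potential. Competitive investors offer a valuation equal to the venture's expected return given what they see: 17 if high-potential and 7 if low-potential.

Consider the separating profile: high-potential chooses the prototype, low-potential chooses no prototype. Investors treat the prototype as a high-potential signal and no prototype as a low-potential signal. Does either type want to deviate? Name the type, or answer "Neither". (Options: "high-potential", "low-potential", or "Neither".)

The prototype pays 17; no prototype pays 7.
high-potential: assigned the prototype, nets 17 − 7 = 10; deviating to no prototype nets 7.
low-potential: assigned no prototype, nets 7; deviating to the prototype nets 17 − 24 = -7.
Both types strictly prefer their assigned action; no profitable deviation.

Neither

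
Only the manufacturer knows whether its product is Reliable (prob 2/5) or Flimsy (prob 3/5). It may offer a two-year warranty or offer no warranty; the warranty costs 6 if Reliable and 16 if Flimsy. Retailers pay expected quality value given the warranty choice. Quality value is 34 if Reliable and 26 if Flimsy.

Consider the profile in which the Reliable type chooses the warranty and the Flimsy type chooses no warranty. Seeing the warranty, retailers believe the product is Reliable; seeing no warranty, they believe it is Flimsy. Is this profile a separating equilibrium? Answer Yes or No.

Yes

Under these beliefs, the warranty earns price 34 and no warranty earns price 26.
Reliable: the warranty nets 34 − 6 = 28; no warranty nets 26. Reliable prefers the warranty.
Flimsy: the warranty nets 34 − 16 = 18; no warranty nets 26. Flimsy prefers no warranty.
Neither type deviates, so the separating profile is an equilibrium.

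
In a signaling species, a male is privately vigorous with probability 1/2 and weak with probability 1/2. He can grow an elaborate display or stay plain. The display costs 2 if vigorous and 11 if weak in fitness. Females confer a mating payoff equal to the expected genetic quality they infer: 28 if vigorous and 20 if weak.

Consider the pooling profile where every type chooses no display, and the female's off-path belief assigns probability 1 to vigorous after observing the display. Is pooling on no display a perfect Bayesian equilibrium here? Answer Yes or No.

No

On path, the female holds the prior and pays 1/2·28 + 1/2·20 = 24. Off path (the display), believing vigorous, it pays 28.
vigorous: no display nets 24; the display nets 28 − 2 = 26. vigorous would deviate.
weak: no display nets 24; the display nets 28 − 11 = 17. weak stays.
A type deviates, so pooling fails.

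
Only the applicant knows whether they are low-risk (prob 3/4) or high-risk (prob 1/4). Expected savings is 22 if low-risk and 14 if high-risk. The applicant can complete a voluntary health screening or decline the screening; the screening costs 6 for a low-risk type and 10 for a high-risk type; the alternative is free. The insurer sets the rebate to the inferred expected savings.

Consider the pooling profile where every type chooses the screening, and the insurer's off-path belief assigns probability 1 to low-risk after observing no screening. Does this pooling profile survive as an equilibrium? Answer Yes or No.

On path, the insurer holds the prior and pays 3/4·22 + 1/4·14 = 20. Off path (no screening), believing low-risk, it pays 22.
low-risk: the screening nets 20 − 6 = 14; no screening nets 22. low-risk would deviate.
high-risk: the screening nets 20 − 10 = 10; no screening nets 22. high-risk would deviate.
A type deviates, so pooling fails.

No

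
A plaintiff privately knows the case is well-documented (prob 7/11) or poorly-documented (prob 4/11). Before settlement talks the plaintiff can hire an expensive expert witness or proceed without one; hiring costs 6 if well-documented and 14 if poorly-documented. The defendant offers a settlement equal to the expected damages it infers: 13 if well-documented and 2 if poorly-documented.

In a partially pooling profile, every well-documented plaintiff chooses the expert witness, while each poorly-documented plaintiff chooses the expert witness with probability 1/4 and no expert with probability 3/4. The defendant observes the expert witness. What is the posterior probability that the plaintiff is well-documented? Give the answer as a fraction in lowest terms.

7/8

P(the expert witness) = (7/11)·1 + (4/11)·(1/4) = 8/11.
By Bayes' rule, P(well-documented | the expert witness) = (7/11) / (8/11) = 7/8.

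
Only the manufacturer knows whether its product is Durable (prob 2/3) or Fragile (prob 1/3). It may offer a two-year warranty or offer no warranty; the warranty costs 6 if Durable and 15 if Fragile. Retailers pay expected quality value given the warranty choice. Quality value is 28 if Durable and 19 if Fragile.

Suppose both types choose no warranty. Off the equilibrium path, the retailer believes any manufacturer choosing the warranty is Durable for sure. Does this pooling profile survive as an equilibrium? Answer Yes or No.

Yes

On path, the retailer holds the prior and pays 2/3·28 + 1/3·19 = 25. Off path (the warranty), believing Durable, it pays 28.
Durable: no warranty nets 25; the warranty nets 28 − 6 = 22. Durable stays.
Fragile: no warranty nets 25; the warranty nets 28 − 15 = 13. Fragile stays.
No type deviates, so pooling is sustained.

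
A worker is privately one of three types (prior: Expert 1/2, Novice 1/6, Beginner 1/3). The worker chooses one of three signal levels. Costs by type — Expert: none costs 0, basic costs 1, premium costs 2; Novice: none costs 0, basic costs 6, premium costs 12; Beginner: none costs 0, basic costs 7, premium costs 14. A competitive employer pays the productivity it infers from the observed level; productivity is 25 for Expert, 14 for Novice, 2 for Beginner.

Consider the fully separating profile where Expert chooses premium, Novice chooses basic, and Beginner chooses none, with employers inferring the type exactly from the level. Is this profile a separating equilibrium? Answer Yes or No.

No

Separating wages: premium → 25, basic → 14, none → 2.
Expert (assigned premium): none: 2 − 0 = 2; basic: 14 − 1 = 13; premium: 25 − 2 = 23. Expert stays.
Novice (assigned basic): none: 2 − 0 = 2; basic: 14 − 6 = 8; premium: 25 − 12 = 13. Novice prefers premium.
Beginner (assigned none): none: 2 − 0 = 2; basic: 14 − 7 = 7; premium: 25 − 14 = 11. Beginner prefers premium.
At least one type deviates; the separating profile fails.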